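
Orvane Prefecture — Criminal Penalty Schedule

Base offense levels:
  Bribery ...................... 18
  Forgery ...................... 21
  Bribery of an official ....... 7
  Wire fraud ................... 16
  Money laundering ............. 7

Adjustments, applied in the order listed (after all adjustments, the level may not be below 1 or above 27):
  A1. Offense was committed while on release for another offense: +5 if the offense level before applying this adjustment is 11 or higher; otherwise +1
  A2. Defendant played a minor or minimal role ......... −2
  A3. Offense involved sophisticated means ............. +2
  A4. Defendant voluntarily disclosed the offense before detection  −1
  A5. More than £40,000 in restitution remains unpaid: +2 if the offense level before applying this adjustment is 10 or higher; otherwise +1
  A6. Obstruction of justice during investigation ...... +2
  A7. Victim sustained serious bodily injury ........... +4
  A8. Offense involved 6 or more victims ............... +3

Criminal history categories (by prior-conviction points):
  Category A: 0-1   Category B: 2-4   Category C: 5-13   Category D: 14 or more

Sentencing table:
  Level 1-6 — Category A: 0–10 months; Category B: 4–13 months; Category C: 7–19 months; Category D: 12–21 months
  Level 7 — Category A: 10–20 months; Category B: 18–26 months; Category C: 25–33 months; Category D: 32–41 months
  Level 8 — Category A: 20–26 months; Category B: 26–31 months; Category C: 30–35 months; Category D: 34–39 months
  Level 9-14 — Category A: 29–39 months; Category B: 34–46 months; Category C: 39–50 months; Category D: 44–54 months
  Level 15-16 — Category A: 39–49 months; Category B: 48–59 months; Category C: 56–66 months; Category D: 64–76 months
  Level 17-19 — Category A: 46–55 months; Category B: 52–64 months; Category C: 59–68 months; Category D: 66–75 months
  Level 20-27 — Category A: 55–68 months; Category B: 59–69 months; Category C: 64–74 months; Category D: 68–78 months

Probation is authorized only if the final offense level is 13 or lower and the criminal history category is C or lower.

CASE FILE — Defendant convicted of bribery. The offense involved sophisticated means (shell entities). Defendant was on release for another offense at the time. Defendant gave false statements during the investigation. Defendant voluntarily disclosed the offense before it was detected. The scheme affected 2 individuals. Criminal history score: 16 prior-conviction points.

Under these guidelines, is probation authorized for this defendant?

No

Base offense level for bribery: 18.
A1 applies (level before this adjustment is 18 ≥ 11, so +5): 18 + 5 = 23.
A3 applies: 23 + 2 = 25.
A4 applies: 25 − 1 = 24.
A6 applies: 24 + 2 = 26.
Final offense level: 26.
Criminal history: 16 prior points → Category D (14+).
Level 26 falls in the 20-27 band.
Grid: Level 20-27 × Category D = 68-78 months.
Probation check: level 26 > 13 and category D > C → not eligible.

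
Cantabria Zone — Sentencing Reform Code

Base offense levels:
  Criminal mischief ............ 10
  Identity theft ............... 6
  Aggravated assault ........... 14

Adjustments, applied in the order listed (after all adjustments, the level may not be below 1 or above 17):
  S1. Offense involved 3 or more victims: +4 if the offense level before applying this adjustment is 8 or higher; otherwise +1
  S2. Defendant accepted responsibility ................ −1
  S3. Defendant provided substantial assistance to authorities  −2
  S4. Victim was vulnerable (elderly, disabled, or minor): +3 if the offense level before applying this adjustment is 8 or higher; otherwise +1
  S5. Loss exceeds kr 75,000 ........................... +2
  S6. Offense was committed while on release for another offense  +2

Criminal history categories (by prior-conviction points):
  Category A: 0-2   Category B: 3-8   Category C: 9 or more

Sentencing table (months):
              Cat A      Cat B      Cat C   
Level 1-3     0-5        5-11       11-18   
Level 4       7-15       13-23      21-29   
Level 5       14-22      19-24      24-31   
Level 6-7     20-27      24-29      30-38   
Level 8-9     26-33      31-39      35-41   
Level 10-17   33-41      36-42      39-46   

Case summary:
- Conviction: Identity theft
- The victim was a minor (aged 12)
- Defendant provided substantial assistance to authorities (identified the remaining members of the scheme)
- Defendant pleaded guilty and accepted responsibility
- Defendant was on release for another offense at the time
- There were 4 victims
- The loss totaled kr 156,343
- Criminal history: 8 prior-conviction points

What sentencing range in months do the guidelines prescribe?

31-39 months

Base offense level for identity theft: 6.
S1 applies (level before this adjustment is 6 < 8, so +1): 6 + 1 = 7.
S2 applies: 7 − 1 = 6.
S3 applies: 6 − 2 = 4.
S4 applies (level before this adjustment is 4 < 8, so +1): 4 + 1 = 5.
S5 applies: 5 + 2 = 7.
S6 applies: 7 + 2 = 9.
Final offense level: 9.
Criminal history: 8 prior points → Category B (3-8).
Level 9 falls in the 8-9 band.
Grid: Level 8-9 × Category B = 31-39 months.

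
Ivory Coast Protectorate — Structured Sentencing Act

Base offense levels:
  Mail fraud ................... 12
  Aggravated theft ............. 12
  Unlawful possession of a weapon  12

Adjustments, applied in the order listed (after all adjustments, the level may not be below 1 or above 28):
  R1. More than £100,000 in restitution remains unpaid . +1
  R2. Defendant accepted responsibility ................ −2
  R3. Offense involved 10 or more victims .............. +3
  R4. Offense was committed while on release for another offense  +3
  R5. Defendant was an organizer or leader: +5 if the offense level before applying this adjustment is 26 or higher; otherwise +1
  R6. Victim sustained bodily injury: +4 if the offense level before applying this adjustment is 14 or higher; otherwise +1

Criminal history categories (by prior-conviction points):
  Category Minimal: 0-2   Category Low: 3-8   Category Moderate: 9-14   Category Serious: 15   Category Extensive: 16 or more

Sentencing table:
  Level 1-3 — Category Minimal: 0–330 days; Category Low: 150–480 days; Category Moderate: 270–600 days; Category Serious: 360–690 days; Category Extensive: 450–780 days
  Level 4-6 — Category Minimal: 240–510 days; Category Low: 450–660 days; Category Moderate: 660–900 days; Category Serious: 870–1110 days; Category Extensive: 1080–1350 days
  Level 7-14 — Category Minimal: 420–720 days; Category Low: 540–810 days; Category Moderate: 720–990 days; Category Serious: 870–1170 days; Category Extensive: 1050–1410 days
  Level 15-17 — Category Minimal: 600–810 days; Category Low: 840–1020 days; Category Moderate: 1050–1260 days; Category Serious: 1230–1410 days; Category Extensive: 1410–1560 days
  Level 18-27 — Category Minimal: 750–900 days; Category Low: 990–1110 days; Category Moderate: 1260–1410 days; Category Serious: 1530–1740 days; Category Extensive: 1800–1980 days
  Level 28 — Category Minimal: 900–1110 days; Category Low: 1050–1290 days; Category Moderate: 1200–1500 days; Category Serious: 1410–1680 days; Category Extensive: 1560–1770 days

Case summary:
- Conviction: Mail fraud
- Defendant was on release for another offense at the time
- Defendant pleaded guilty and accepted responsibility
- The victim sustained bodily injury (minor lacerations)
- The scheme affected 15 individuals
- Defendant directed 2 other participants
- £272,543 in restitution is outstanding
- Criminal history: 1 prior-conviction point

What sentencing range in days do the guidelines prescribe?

Base offense level for mail fraud: 12.
R1 applies: 12 + 1 = 13.
R2 applies: 13 − 2 = 11.
R3 applies: 11 + 3 = 14.
R4 applies: 14 + 3 = 17.
R5 applies (level before this adjustment is 17 < 26, so +1): 17 + 1 = 18.
R6 applies (level before this adjustment is 18 ≥ 14, so +4): 18 + 4 = 22.
Final offense level: 22.
Criminal history: 1 prior point → Category Minimal (0-2).
Level 22 falls in the 18-27 band.
Grid: Level 18-27 × Category Minimal = 750-900 days.

750-900 days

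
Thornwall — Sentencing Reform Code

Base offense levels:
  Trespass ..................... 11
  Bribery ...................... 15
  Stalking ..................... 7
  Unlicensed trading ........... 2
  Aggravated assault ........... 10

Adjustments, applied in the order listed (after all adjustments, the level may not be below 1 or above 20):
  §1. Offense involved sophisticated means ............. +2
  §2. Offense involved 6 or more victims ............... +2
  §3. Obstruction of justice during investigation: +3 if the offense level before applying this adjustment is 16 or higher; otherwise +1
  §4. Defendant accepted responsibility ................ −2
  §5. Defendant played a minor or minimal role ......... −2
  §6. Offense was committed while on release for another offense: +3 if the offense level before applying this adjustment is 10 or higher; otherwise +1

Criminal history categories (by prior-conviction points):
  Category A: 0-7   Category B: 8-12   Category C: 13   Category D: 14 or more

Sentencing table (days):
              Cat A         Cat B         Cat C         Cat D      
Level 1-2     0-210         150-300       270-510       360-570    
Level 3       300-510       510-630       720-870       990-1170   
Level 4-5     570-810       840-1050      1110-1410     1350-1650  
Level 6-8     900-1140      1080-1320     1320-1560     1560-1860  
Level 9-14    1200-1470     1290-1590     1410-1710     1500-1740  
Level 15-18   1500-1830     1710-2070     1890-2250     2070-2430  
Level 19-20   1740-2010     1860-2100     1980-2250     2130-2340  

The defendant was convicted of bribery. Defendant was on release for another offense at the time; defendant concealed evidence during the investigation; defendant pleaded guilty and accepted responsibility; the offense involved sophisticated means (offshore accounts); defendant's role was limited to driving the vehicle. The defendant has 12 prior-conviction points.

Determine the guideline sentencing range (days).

Base offense level for bribery: 15.
§1 applies: 15 + 2 = 17.
§3 applies (level before this adjustment is 17 ≥ 16, so +3): 17 + 3 = 20.
§4 applies: 20 − 2 = 18.
§5 applies: 18 − 2 = 16.
§6 applies (level before this adjustment is 16 ≥ 10, so +3): 16 + 3 = 19.
Final offense level: 19.
Criminal history: 12 prior points → Category B (8-12).
Level 19 falls in the 19-20 band.
Grid: Level 19-20 × Category B = 1860-2100 days.

1860-2100 days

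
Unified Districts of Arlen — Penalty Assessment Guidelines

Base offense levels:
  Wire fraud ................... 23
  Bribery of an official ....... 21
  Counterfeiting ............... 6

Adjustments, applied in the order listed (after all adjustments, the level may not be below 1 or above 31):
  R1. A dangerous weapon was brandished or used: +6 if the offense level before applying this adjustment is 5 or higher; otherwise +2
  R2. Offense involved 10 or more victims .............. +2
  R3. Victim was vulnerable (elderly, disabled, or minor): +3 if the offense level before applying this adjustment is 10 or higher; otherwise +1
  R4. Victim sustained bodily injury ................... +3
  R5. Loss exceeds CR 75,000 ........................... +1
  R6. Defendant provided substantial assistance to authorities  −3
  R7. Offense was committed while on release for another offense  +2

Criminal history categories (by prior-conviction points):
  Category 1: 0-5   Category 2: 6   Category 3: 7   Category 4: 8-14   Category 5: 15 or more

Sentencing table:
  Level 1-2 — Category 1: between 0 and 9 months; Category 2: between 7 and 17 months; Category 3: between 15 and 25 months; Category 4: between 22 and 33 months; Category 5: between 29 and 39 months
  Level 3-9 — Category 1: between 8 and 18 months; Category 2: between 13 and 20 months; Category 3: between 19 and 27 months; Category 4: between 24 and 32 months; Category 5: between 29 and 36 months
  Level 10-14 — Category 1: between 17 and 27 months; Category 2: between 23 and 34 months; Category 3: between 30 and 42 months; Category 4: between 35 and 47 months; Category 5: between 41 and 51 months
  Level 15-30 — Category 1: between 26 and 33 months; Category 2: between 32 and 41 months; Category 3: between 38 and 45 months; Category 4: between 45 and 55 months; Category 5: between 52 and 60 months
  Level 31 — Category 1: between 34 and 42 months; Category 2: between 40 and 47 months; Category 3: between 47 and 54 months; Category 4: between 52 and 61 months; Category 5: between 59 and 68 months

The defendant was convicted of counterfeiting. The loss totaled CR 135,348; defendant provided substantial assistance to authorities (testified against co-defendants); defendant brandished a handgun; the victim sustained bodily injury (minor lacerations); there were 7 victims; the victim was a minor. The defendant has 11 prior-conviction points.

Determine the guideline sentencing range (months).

45-55 months

Base offense level for counterfeiting: 6.
R1 applies (level before this adjustment is 6 ≥ 5, so +6): 6 + 6 = 12.
R3 applies (level before this adjustment is 12 ≥ 10, so +3): 12 + 3 = 15.
R4 applies: 15 + 3 = 18.
R5 applies: 18 + 1 = 19.
R6 applies: 19 − 3 = 16.
R7 does not apply.
Final offense level: 16.
Criminal history: 11 prior points → Category 4 (8-14).
Level 16 falls in the 15-30 band.
Grid: Level 15-30 × Category 4 = 45-55 months.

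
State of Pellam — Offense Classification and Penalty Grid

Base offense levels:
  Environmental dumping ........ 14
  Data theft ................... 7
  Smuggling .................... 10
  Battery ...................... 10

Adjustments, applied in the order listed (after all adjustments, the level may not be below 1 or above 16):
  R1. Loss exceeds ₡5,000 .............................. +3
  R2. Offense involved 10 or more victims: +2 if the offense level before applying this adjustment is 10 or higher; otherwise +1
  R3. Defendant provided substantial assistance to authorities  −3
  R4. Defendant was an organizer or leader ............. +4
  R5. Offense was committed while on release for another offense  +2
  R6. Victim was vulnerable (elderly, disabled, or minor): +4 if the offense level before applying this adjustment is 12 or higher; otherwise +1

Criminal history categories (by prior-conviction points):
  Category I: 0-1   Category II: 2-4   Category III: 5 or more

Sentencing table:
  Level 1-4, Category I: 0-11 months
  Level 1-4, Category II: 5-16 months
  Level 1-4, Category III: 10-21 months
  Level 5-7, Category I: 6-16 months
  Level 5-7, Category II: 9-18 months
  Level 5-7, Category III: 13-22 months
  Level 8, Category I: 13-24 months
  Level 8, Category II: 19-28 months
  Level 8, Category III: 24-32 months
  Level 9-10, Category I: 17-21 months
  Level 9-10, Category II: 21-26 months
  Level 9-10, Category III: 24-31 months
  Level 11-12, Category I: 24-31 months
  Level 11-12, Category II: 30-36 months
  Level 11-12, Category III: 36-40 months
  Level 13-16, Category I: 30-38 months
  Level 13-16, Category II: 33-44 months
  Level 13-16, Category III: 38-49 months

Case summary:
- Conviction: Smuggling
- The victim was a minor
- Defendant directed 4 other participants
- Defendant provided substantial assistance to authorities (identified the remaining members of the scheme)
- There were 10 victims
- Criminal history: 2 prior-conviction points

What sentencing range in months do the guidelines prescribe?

Base offense level for smuggling: 10.
R2 applies (level before this adjustment is 10 ≥ 10, so +2): 10 + 2 = 12.
R3 applies: 12 − 3 = 9.
R4 applies: 9 + 4 = 13.
R6 applies (level before this adjustment is 13 ≥ 12, so +4): 13 + 4 = 17.
Level 17 exceeds the maximum of 16; capped at 16.
Final offense level: 16.
Criminal history: 2 prior points → Category II (2-4).
Level 16 falls in the 13-16 band.
Grid: Level 13-16 × Category II = 33-44 months.

33-44 months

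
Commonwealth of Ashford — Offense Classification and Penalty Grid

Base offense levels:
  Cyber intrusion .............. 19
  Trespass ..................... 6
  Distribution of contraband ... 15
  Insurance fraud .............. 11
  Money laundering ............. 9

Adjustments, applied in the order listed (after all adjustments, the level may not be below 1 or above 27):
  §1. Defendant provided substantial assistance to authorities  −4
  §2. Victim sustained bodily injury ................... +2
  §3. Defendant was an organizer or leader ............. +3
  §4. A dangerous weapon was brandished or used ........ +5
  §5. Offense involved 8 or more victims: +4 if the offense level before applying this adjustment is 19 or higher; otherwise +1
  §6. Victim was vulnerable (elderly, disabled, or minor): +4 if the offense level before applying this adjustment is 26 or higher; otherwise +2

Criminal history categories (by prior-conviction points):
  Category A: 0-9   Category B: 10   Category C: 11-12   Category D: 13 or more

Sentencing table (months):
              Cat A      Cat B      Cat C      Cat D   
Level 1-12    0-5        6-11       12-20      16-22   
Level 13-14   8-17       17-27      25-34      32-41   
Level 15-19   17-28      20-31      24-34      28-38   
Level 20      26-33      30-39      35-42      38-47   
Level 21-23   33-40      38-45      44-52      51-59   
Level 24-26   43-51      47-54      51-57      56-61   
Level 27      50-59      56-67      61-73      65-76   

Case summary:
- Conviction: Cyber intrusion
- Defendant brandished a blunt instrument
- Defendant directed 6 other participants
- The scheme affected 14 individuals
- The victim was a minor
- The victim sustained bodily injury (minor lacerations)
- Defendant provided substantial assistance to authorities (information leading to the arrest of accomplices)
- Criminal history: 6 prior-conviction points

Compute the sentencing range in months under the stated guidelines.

50-59 months

Base offense level for cyber intrusion: 19.
§1 applies: 19 − 4 = 15.
§2 applies: 15 + 2 = 17.
§3 applies: 17 + 3 = 20.
§4 applies: 20 + 5 = 25.
§5 applies (level before this adjustment is 25 ≥ 19, so +4): 25 + 4 = 29.
§6 applies (level before this adjustment is 29 ≥ 26, so +4): 29 + 4 = 33.
Level 33 exceeds the maximum of 27; capped at 27.
Final offense level: 27.
Criminal history: 6 prior points → Category A (0-9).
Level 27 falls in the 27 band.
Grid: Level 27 × Category A = 50-59 months.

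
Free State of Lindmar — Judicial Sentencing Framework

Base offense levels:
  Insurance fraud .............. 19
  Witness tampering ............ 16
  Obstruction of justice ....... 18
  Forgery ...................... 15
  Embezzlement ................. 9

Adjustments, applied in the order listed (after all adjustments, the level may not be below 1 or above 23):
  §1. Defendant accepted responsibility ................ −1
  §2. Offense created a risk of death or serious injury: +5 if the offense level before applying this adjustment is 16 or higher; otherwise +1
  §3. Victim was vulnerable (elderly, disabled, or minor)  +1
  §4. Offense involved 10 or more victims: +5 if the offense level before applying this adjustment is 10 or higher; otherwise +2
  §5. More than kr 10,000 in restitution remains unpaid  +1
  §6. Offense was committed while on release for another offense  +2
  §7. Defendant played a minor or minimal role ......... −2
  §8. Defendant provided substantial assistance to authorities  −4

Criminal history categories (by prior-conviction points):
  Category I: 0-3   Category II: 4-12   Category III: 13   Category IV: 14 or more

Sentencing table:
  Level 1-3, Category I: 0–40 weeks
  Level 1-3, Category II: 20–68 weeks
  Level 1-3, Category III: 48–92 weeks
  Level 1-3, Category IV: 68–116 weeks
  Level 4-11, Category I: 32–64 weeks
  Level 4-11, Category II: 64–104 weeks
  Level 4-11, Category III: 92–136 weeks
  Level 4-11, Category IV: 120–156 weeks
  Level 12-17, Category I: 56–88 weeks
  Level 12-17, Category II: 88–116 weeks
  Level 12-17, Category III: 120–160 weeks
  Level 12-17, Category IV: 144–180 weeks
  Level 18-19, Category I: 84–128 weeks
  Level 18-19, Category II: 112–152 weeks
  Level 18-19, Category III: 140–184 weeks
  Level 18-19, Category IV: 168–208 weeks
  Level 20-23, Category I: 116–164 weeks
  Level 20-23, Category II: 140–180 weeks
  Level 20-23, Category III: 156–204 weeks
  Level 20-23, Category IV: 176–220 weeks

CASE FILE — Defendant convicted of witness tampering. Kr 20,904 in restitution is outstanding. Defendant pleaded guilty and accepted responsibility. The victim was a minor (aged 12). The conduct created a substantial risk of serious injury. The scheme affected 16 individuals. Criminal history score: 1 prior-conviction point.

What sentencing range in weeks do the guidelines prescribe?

Base offense level for witness tampering: 16.
§1 applies: 16 − 1 = 15.
§2 applies (level before this adjustment is 15 < 16, so +1): 15 + 1 = 16.
§3 applies: 16 + 1 = 17.
§4 applies (level before this adjustment is 17 ≥ 10, so +5): 17 + 5 = 22.
§5 applies: 22 + 1 = 23.
§6 does not apply.
§7 does not apply.
Final offense level: 23.
Criminal history: 1 prior point → Category I (0-3).
Level 23 falls in the 20-23 band.
Grid: Level 20-23 × Category I = 116-164 weeks.

116-164 weeks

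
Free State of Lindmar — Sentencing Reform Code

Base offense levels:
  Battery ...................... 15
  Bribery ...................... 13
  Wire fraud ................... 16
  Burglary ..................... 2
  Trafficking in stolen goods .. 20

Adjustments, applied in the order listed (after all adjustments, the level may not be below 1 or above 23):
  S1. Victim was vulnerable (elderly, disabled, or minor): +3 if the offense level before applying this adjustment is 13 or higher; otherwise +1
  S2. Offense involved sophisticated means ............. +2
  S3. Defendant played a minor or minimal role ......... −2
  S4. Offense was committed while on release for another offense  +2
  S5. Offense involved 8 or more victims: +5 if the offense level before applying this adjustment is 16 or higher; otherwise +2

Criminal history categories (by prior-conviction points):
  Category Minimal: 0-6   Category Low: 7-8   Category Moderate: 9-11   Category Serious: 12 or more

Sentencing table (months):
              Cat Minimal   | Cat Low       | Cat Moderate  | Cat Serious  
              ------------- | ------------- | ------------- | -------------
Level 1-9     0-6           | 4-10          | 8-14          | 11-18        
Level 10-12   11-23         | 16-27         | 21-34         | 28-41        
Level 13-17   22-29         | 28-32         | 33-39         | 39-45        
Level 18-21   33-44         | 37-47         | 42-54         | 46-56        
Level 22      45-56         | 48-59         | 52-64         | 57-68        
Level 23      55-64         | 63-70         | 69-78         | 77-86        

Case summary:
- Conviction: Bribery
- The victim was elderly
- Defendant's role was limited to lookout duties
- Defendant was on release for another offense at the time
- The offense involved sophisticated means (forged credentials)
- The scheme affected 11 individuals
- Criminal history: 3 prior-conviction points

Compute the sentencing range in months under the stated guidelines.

Base offense level for bribery: 13.
S1 applies (level before this adjustment is 13 ≥ 13, so +3): 13 + 3 = 16.
S2 applies: 16 + 2 = 18.
S3 applies: 18 − 2 = 16.
S4 applies: 16 + 2 = 18.
S5 applies (level before this adjustment is 18 ≥ 16, so +5): 18 + 5 = 23.
Final offense level: 23.
Criminal history: 3 prior points → Category Minimal (0-6).
Level 23 falls in the 23 band.
Grid: Level 23 × Category Minimal = 55-64 months.

55-64 months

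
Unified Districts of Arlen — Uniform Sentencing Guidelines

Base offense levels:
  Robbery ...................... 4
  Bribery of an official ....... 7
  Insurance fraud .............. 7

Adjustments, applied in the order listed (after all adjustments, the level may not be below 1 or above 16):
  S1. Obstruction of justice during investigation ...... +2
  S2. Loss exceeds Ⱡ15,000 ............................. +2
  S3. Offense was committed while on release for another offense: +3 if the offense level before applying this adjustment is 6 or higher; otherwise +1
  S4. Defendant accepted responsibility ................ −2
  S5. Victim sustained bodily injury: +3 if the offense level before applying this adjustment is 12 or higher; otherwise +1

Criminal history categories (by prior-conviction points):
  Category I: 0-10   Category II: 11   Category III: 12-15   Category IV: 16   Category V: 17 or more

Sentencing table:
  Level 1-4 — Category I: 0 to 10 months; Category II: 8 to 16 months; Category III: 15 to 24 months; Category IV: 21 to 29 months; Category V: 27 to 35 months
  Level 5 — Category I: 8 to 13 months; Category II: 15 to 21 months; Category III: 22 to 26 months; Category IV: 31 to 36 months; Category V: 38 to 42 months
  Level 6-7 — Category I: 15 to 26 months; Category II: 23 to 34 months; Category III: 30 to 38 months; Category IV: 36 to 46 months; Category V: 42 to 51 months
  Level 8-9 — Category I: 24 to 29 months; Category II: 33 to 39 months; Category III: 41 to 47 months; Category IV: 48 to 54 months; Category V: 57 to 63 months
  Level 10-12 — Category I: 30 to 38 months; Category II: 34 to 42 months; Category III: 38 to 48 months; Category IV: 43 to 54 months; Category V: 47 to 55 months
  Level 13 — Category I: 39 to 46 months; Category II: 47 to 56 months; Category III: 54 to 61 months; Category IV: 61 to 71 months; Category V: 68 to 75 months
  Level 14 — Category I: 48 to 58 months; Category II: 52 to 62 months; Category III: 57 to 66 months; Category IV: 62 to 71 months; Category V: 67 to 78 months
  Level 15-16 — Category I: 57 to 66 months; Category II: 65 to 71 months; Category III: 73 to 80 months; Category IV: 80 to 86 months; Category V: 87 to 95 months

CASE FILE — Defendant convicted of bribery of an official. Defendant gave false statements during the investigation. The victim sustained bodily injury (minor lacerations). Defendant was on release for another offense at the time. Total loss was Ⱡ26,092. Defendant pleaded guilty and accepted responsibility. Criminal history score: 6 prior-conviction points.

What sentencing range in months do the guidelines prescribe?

Base offense level for bribery of an official: 7.
S1 applies: 7 + 2 = 9.
S2 applies: 9 + 2 = 11.
S3 applies (level before this adjustment is 11 ≥ 6, so +3): 11 + 3 = 14.
S4 applies: 14 − 2 = 12.
S5 applies (level before this adjustment is 12 ≥ 12, so +3): 12 + 3 = 15.
Final offense level: 15.
Criminal history: 6 prior points → Category I (0-10).
Level 15 falls in the 15-16 band.
Grid: Level 15-16 × Category I = 57-66 months.

57-66 months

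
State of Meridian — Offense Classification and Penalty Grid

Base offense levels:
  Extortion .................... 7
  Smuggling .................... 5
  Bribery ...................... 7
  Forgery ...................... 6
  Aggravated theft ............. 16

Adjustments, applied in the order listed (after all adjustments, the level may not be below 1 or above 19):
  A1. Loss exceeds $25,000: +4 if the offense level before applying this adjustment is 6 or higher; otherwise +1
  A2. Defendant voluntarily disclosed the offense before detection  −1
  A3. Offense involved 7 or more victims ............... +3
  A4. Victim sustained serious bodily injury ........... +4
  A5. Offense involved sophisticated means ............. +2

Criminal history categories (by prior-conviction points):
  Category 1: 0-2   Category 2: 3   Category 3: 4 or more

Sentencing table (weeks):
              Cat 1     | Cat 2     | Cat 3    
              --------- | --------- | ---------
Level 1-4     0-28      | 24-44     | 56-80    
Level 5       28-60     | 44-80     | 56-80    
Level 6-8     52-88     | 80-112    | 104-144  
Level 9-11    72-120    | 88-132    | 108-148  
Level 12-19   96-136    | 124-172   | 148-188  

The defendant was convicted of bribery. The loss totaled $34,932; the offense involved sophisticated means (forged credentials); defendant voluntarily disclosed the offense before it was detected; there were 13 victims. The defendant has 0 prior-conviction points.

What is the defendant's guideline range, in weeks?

Base offense level for bribery: 7.
A1 applies (level before this adjustment is 7 ≥ 6, so +4): 7 + 4 = 11.
A2 applies: 11 − 1 = 10.
A3 applies: 10 + 3 = 13.
A5 applies: 13 + 2 = 15.
Final offense level: 15.
Criminal history: 0 prior points → Category 1 (0-2).
Level 15 falls in the 12-19 band.
Grid: Level 12-19 × Category 1 = 96-136 weeks.

96-136 weeks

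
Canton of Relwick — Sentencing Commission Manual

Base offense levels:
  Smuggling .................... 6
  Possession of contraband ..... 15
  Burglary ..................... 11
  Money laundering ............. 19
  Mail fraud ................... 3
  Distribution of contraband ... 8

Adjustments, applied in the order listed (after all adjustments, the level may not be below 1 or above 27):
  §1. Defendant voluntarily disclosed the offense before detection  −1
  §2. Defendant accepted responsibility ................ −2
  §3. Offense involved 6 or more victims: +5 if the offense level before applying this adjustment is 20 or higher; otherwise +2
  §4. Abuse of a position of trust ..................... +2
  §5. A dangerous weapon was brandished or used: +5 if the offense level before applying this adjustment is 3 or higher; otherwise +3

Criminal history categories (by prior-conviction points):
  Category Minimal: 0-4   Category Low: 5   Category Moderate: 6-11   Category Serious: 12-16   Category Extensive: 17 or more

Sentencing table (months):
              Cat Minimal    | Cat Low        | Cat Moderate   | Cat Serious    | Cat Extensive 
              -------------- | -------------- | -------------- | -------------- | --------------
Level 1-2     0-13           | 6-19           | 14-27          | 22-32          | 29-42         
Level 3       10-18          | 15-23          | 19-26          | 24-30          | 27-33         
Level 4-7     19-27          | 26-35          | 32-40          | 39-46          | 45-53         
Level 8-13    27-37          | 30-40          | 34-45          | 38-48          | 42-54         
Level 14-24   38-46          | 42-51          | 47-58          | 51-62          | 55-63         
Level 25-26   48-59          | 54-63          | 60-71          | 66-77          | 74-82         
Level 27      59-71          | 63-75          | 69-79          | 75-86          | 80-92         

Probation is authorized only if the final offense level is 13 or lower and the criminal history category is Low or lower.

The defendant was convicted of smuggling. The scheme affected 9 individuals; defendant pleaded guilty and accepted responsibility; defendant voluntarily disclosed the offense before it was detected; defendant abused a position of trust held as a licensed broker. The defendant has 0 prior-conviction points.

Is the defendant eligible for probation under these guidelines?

Yes

Base offense level for smuggling: 6.
§1 applies: 6 − 1 = 5.
§2 applies: 5 − 2 = 3.
§3 applies (level before this adjustment is 3 < 20, so +2): 3 + 2 = 5.
§4 applies: 5 + 2 = 7.
§5 does not apply.
Final offense level: 7.
Criminal history: 0 prior points → Category Minimal (0-4).
Level 7 falls in the 4-7 band.
Grid: Level 4-7 × Category Minimal = 19-27 months.
Probation check: level 7 ≤ 13 and category Minimal ≤ Low → eligible.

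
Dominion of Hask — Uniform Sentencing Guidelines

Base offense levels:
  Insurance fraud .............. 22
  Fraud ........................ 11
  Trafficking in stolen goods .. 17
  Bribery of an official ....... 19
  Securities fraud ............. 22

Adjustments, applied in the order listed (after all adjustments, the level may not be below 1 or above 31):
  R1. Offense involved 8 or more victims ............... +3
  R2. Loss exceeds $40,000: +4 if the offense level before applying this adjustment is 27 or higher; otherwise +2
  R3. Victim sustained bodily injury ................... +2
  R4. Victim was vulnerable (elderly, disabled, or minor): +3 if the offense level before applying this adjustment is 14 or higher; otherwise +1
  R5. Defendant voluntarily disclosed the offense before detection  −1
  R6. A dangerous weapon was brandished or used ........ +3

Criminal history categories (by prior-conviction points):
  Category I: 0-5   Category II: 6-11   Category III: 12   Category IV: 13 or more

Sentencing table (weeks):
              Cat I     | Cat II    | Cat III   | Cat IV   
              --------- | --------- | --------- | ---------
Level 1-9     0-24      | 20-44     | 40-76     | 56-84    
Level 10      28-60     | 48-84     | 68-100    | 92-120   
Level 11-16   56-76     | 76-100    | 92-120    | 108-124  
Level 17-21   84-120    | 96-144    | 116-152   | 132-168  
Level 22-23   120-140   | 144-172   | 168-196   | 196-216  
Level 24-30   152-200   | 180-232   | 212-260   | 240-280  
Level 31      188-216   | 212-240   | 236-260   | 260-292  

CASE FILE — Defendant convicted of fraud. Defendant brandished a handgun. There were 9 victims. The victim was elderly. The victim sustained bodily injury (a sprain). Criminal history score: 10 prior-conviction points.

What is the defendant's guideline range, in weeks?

144-172 weeks

Base offense level for fraud: 11.
R1 applies: 11 + 3 = 14.
R3 applies: 14 + 2 = 16.
R4 applies (level before this adjustment is 16 ≥ 14, so +3): 16 + 3 = 19.
R6 applies: 19 + 3 = 22.
Final offense level: 22.
Criminal history: 10 prior points → Category II (6-11).
Level 22 falls in the 22-23 band.
Grid: Level 22-23 × Category II = 144-172 weeks.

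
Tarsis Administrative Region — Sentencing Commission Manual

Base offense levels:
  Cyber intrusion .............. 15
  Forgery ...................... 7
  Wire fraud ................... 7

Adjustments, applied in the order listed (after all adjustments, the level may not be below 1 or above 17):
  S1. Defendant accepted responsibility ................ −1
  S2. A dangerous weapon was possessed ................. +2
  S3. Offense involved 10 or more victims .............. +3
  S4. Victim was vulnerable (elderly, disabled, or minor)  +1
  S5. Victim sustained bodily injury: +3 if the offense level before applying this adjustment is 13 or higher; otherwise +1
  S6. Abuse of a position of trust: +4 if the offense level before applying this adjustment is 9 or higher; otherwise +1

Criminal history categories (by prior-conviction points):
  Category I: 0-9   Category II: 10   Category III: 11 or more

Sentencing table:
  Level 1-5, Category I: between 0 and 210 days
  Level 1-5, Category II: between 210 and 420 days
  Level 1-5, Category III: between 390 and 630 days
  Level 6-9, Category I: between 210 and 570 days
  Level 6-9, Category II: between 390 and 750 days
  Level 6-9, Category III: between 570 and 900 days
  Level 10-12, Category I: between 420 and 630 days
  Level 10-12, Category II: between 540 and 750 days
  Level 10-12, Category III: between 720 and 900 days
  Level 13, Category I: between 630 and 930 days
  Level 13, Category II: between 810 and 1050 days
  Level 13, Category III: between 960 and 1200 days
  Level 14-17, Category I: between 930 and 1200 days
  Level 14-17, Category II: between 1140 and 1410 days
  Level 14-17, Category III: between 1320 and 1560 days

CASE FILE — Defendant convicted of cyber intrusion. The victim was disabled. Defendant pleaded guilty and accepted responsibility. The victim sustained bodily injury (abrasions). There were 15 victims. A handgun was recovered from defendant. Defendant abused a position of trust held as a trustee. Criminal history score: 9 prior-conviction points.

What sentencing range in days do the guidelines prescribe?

930-1200 days

Base offense level for cyber intrusion: 15.
S1 applies: 15 − 1 = 14.
S2 applies: 14 + 2 = 16.
S3 applies: 16 + 3 = 19.
S4 applies: 19 + 1 = 20.
S5 applies (level before this adjustment is 20 ≥ 13, so +3): 20 + 3 = 23.
S6 applies (level before this adjustment is 23 ≥ 9, so +4): 23 + 4 = 27.
Level 27 exceeds the maximum of 17; capped at 17.
Final offense level: 17.
Criminal history: 9 prior points → Category I (0-9).
Level 17 falls in the 14-17 band.
Grid: Level 14-17 × Category I = 930-1200 days.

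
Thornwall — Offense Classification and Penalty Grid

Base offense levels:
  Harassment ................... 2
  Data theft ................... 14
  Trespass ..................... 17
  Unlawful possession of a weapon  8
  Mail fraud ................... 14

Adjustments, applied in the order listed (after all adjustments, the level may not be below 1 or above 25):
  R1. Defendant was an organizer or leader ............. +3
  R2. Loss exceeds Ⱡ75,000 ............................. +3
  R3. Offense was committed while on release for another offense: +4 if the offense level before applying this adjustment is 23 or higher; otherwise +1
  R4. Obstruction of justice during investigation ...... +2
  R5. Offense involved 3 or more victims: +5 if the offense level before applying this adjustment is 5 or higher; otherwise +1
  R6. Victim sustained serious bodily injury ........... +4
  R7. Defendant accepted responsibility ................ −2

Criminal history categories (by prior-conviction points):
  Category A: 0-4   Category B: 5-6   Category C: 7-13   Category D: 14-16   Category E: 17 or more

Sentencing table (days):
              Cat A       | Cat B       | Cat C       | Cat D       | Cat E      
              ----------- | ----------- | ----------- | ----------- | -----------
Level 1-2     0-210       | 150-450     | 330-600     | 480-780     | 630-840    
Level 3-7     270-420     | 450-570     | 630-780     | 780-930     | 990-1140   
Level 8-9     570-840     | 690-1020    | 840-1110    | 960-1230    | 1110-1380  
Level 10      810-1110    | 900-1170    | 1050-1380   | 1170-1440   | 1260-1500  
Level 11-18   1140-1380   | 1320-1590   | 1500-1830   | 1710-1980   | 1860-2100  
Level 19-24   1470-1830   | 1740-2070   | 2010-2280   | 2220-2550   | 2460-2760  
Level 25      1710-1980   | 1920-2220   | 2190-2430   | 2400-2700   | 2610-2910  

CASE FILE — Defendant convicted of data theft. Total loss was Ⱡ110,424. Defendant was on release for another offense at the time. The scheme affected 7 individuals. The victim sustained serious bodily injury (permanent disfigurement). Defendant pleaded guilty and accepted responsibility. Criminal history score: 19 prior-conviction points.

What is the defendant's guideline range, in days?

Base offense level for data theft: 14.
R2 applies: 14 + 3 = 17.
R3 applies (level before this adjustment is 17 < 23, so +1): 17 + 1 = 18.
R4 does not apply.
R5 applies (level before this adjustment is 18 ≥ 5, so +5): 18 + 5 = 23.
R6 applies: 23 + 4 = 27.
R7 applies: 27 − 2 = 25.
Final offense level: 25.
Criminal history: 19 prior points → Category E (17+).
Level 25 falls in the 25 band.
Grid: Level 25 × Category E = 2610-2910 days.

2610-2910 days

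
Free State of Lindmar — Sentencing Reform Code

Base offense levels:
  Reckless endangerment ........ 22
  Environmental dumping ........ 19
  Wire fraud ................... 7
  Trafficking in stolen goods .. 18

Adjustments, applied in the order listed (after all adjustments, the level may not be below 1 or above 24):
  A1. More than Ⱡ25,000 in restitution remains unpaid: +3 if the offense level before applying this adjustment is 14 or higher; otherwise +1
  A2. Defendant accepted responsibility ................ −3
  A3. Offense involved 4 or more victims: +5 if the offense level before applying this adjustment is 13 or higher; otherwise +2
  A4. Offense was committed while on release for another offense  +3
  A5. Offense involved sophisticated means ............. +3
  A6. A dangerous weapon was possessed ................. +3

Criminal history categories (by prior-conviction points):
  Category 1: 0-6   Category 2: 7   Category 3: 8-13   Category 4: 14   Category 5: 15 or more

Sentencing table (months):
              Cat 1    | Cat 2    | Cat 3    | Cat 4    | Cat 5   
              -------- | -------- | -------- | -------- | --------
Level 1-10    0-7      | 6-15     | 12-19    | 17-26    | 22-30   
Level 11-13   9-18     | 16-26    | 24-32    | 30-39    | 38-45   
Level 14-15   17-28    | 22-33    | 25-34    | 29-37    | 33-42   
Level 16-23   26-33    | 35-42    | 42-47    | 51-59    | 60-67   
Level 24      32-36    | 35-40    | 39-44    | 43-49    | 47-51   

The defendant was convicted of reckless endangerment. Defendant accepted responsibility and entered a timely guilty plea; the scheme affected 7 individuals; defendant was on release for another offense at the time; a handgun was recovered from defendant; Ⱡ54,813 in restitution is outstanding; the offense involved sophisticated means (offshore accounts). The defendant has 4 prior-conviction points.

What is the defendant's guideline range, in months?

Base offense level for reckless endangerment: 22.
A1 applies (level before this adjustment is 22 ≥ 14, so +3): 22 + 3 = 25.
A2 applies: 25 − 3 = 22.
A3 applies (level before this adjustment is 22 ≥ 13, so +5): 22 + 5 = 27.
A4 applies: 27 + 3 = 30.
A5 applies: 30 + 3 = 33.
A6 applies: 33 + 3 = 36.
Level 36 exceeds the maximum of 24; capped at 24.
Final offense level: 24.
Criminal history: 4 prior points → Category 1 (0-6).
Level 24 falls in the 24 band.
Grid: Level 24 × Category 1 = 32-36 months.

32-36 months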